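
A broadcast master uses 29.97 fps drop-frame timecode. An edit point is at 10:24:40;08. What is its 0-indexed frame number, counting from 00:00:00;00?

1123284

Complete 10-minute blocks: 62, each 17982 frames → 1114884.
Remaining 4 whole minutes in the current block: 1800 + 3 × 1798 = 7194 frames.
Within the current minute: 40 × 30 + 8 − 2 = 1206 (labels ;00/;01 skipped at this minute). Total = 1114884 + 7194 + 1206 = 1123284.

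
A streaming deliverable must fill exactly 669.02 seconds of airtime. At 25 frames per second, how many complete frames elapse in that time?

Frames = 669.02 × 25 = 33451/2 ≈ 16725.5000.
Complete frames: 16725.

16725 frames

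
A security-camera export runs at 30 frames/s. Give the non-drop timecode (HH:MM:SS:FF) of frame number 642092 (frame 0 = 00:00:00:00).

642092 ÷ 30 = 21403 full seconds, remainder 2 frames.
21403 s = 5 h 56 min 43 s.
Timecode: 05:56:43:02.

05:56:43:02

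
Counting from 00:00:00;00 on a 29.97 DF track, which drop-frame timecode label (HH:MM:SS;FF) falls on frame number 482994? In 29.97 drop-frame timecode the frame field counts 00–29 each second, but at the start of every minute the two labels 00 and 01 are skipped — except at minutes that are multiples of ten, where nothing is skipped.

Each 10-minute DF block holds 10 × 60 × 30 − 9 × 2 = 17982 frames. 482994 ÷ 17982 → 26 full blocks, remainder 15462.
Within the partial block the first minute is 1800 frames and each further minute 1798, so 8 further minute boundaries passed. Total skipped labels = 18 × 26 + 2 × 8 = 484.
Non-drop label index = 482994 + 484 = 483478; at 30 labels/s that is 04:28:35:28, i.e. DF 04:28:35;28.

04:28:35;28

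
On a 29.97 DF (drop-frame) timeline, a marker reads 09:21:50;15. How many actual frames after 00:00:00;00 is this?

1010305

Complete 10-minute blocks: 56, each 17982 frames → 1006992.
Remaining 1 whole minute in the current block: 1800 + 0 × 1798 = 1800 frames.
Within the current minute: 50 × 30 + 15 − 2 = 1513 (labels ;00/;01 skipped at this minute). Total = 1006992 + 1800 + 1513 = 1010305.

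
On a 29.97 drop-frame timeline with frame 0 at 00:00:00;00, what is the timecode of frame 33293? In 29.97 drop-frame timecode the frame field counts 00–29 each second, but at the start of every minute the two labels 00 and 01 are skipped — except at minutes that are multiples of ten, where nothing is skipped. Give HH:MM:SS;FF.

Ten DF minutes hold 17982 frames, so frame 33293 lies in block 1 (frames 17982–35963) with 15311 frames into that block.
The block's first minute is 1800 frames and the rest 1798 each; 15311 frames reaches minute 8, so 1 × 18 + 8 × 2 = 34 labels have been skipped so far.
Adding those back, label number 33293 + 34 = 33327 at 30 labels/s is 1110 s + 27 f = 0 h 18 min 30 s frame 27, i.e. 00:18:30;27.

00:18:30;27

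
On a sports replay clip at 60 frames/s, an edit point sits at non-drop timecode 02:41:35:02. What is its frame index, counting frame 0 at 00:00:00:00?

Total seconds to the label: (2 × 3600 + 41 × 60 + 35) = 9695.
Frame index = 9695 × 60 + 2 = 581702.

frame 581702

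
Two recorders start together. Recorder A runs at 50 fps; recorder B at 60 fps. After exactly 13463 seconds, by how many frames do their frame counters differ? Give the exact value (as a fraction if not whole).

134630 frames

A emits 50 × 13463 = 673150 frames; B emits 60 × 13463 = 807780.
Difference = 134630 frames; B is ahead of A.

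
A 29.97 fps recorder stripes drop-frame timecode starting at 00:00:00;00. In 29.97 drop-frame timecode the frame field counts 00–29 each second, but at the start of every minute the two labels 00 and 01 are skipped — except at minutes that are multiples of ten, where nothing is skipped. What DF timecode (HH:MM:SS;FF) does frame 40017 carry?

00:22:15;07

Each 10-minute DF block holds 10 × 60 × 30 − 9 × 2 = 17982 frames. 40017 ÷ 17982 → 2 full blocks, remainder 4053.
Within the partial block the first minute is 1800 frames and each further minute 1798, so 2 further minute boundaries passed. Total skipped labels = 18 × 2 + 2 × 2 = 40.
Non-drop label index = 40017 + 40 = 40057; at 30 labels/s that is 00:22:15:07, i.e. DF 00:22:15;07.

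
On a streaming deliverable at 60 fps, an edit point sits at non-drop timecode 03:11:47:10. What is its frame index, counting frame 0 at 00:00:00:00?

Total seconds to the label: (3 × 3600 + 11 × 60 + 47) = 11507.
Frame index = 11507 × 60 + 10 = 690430.

690430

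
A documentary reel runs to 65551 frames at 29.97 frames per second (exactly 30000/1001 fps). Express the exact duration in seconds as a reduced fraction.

Running time = 65551 ÷ (30000/1001) = 65551 × 1001/30000 = 65616551/30000 s.

65616551/30000 seconds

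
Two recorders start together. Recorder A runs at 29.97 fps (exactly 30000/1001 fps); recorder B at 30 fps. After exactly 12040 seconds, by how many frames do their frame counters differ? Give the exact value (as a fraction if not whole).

A emits 30000/1001 × 12040 = 51600000/143 frames; B emits 30 × 12040 = 361200.
Difference = 51600/143 frames (≈ 360.8392); B is ahead of A.

51600/143 frames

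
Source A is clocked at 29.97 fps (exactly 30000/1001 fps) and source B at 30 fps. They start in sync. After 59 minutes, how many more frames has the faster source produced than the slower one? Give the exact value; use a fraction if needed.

59 min = 3540 s.
A emits 30000/1001 × 3540 = 106200000/1001 frames; B emits 30 × 3540 = 106200.
Difference = 106200/1001 frames (≈ 106.0939); B is ahead of A.

106200/1001 frames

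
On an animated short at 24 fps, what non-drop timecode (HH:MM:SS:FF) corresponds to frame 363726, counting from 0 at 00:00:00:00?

363726 ÷ 24 = 15155 full seconds, remainder 6 frames.
15155 s = 4 h 12 min 35 s.
Timecode: 04:12:35:06.

04:12:35:06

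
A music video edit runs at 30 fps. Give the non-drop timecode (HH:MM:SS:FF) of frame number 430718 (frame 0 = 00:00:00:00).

03:59:17:08

430718 ÷ 30 = 14357 full seconds, remainder 8 frames.
14357 s = 3 h 59 min 17 s.
Timecode: 03:59:17:08.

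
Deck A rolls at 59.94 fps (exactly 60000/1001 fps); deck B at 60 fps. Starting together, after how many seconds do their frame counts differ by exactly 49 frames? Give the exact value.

The gap grows by |60 − 60000/1001| = 60/1001 frames per second.
Time for a 49-frame gap: 49 ÷ (60/1001) = 49049/60 s.

49049/60 seconds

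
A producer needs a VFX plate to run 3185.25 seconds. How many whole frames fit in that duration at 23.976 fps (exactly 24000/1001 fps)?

Frames = 3185.25 × 24000/1001 = 76446000/1001 ≈ 76369.6304.
Complete frames: 76369.

76369 frames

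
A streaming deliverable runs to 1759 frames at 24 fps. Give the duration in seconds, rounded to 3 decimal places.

73.292 seconds

Running time = 1759 × 1/24 = 1759/24 s ≈ 73.292 s.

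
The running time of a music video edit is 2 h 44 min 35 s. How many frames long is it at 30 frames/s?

296250 frames

2 h 44 min 35 s = 9875 s.
Frames = 9875 × 30 = 296250.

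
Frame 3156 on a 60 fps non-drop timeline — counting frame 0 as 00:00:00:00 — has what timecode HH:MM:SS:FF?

00:00:52:36

3156 ÷ 60 = 52 full seconds, remainder 36 frames.
52 s = 0 h 0 min 52 s.
Timecode: 00:00:52:36.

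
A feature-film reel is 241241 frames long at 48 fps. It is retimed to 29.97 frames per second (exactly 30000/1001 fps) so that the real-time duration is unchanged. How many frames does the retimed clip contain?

Target frames = source frames × (target rate / source rate) = 241241 × (30000/1001)/(48) = 241241 × 625/1001 = 150625.

150625 frames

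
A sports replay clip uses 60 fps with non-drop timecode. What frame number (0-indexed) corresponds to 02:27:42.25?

531745

Total seconds to the label: (2 × 3600 + 27 × 60 + 42) = 8862.
Frame index = 8862 × 60 + 25 = 531745.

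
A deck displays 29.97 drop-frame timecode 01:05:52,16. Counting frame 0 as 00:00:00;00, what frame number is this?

118458

As if non-drop at 30 labels/s: (1 × 3600 + 5 × 60 + 52) × 30 + 16 = 118576.
Minute boundaries passed: 65; those not divisible by 10: 65 − 6 = 59; dropped labels = 2 × 59 = 118.
Actual frame index = 118576 − 118 = 118458.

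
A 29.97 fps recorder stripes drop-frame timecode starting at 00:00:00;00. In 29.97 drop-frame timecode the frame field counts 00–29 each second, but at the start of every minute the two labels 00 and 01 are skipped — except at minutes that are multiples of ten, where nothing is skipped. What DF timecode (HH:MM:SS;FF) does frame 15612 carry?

00:08:40;28

Ten DF minutes hold 17982 frames, so frame 15612 lies in block 0 (frames 0–17981) with 15612 frames into that block.
The block's first minute is 1800 frames and the rest 1798 each; 15612 frames reaches minute 8, so 0 × 18 + 8 × 2 = 16 labels have been skipped so far.
Adding those back, label number 15612 + 16 = 15628 at 30 labels/s is 520 s + 28 f = 0 h 8 min 40 s frame 28, i.e. 00:08:40;28.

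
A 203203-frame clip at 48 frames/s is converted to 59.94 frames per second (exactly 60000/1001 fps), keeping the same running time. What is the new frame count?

Target frames = source frames × (target rate / source rate) = 203203 × (60000/1001)/(48) = 203203 × 1250/1001 = 253750.

253750 frames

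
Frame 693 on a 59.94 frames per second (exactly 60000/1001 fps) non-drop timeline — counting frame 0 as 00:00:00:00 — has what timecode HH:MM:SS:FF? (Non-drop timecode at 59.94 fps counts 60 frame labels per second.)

00:00:11:33

693 ÷ 60 = 11 full seconds, remainder 33 frames.
11 s = 0 h 0 min 11 s.
Timecode: 00:00:11:33.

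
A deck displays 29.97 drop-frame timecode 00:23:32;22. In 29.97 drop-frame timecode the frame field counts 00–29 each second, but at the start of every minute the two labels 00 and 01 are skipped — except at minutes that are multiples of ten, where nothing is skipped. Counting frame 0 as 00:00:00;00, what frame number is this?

As if non-drop at 30 labels/s: (0 × 3600 + 23 × 60 + 32) × 30 + 22 = 42382.
Minute boundaries passed: 23; those not divisible by 10: 23 − 2 = 21; dropped labels = 2 × 21 = 42.
Actual frame index = 42382 − 42 = 42340.

42340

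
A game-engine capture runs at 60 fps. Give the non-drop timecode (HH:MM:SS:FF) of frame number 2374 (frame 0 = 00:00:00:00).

2374 ÷ 60 = 39 full seconds, remainder 34 frames.
39 s = 0 h 0 min 39 s.
Timecode: 00:00:39:34.

00:00:39:34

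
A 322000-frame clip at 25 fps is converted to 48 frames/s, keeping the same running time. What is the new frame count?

Target frames = source frames × (target rate / source rate) = 322000 × (48)/(25) = 322000 × 48/25 = 618240.

618240 frames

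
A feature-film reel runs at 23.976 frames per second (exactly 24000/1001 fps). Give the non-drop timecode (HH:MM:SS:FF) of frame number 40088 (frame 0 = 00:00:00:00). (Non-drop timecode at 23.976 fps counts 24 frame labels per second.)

00:27:50:08

40088 ÷ 24 = 1670 full seconds, remainder 8 frames.
1670 s = 0 h 27 min 50 s.
Timecode: 00:27:50:08.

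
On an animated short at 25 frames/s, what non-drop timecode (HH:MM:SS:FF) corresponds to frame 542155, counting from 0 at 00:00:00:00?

542155 ÷ 25 = 21686 full seconds, remainder 5 frames.
21686 s = 6 h 1 min 26 s.
Timecode: 06:01:26:05.

06:01:26:05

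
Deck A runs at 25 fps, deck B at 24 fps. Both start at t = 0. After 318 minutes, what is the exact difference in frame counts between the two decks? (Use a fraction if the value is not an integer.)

19080 frames

318 min = 19080 s.
A emits 25 × 19080 = 477000 frames; B emits 24 × 19080 = 457920.
Difference = 19080 frames; B is behind A.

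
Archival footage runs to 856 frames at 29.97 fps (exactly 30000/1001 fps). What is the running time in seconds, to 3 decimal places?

Running time = 856 × 1001/30000 = 107107/3750 s ≈ 28.562 s.

28.562 seconds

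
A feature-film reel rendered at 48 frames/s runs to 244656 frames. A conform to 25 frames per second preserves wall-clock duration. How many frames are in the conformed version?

Target frames = source frames × (target rate / source rate) = 244656 × (25)/(48) = 244656 × 25/48 = 127425.

127425 frames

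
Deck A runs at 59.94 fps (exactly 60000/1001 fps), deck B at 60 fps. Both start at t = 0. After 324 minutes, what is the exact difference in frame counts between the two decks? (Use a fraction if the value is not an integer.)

1166400/1001 frames

324 min = 19440 s.
A emits 60000/1001 × 19440 = 1166400000/1001 frames; B emits 60 × 19440 = 1166400.
Difference = 1166400/1001 frames (≈ 1165.2348); B is ahead of A.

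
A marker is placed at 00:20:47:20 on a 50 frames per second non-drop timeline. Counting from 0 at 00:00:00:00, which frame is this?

frame 62370

Total seconds to the label: (0 × 3600 + 20 × 60 + 47) = 1247.
Frame index = 1247 × 50 + 20 = 62370.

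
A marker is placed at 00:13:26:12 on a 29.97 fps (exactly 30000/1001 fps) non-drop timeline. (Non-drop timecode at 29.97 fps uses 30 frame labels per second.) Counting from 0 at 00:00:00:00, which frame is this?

Total seconds to the label: (0 × 3600 + 13 × 60 + 26) = 806.
Frame index = 806 × 30 + 12 = 24192.

24192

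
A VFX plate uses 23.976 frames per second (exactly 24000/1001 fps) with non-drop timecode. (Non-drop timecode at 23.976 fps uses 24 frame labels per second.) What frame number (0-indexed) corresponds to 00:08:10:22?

11782

Total seconds to the label: (0 × 3600 + 8 × 60 + 10) = 490.
Frame index = 490 × 24 + 22 = 11782.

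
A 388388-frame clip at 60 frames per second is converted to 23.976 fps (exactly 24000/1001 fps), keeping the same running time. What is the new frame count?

Target frames = source frames × (target rate / source rate) = 388388 × (24000/1001)/(60) = 388388 × 400/1001 = 155200.

155200 frames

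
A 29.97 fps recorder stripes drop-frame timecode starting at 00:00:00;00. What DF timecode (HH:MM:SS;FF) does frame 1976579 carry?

Each 10-minute DF block holds 10 × 60 × 30 − 9 × 2 = 17982 frames. 1976579 ÷ 17982 → 109 full blocks, remainder 16541.
Within the partial block the first minute is 1800 frames and each further minute 1798, so 9 further minute boundaries passed. Total skipped labels = 18 × 109 + 2 × 9 = 1980.
Non-drop label index = 1976579 + 1980 = 1978559; at 30 labels/s that is 18:19:11:29, i.e. DF 18:19:11;29.

18:19:11;29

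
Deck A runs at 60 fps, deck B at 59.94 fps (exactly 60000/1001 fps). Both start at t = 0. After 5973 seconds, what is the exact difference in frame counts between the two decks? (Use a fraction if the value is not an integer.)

32580/91 frames

A emits 60 × 5973 = 358380 frames; B emits 60000/1001 × 5973 = 32580000/91.
Difference = 32580/91 frames (≈ 358.0220); B is behind A.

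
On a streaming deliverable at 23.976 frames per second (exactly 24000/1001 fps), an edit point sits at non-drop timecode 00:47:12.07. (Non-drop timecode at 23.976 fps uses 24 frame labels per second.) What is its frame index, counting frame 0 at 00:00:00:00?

67975

Total seconds to the label: (0 × 3600 + 47 × 60 + 12) = 2832.
Frame index = 2832 × 24 + 7 = 67975.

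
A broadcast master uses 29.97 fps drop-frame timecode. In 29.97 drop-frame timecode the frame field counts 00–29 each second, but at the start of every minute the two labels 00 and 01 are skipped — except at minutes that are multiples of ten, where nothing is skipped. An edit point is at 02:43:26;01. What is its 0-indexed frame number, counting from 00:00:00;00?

As if non-drop at 30 labels/s: (2 × 3600 + 43 × 60 + 26) × 30 + 1 = 294181.
Minute boundaries passed: 163; those not divisible by 10: 163 − 16 = 147; dropped labels = 2 × 147 = 294.
Actual frame index = 294181 − 294 = 293887.

293887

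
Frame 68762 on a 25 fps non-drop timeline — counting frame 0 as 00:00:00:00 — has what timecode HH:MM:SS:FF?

68762 ÷ 25 = 2750 full seconds, remainder 12 frames.
2750 s = 0 h 45 min 50 s.
Timecode: 00:45:50:12.

00:45:50:12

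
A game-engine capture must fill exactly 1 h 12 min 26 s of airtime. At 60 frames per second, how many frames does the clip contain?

1 h 12 min 26 s = 4346 s.
Frames = 4346 × 60 = 260760.

260760 frames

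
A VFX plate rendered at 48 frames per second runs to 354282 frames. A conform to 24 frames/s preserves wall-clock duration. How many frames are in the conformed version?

177141 frames

Target frames = source frames × (target rate / source rate) = 354282 × (24)/(48) = 354282 × 1/2 = 177141.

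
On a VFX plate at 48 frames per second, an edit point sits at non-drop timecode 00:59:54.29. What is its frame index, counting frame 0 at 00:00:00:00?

Total seconds to the label: (0 × 3600 + 59 × 60 + 54) = 3594.
Frame index = 3594 × 48 + 29 = 172541.

172541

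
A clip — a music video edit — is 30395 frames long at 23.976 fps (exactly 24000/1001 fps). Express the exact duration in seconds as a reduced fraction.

Running time = 30395 ÷ (24000/1001) = 30395 × 1001/24000 = 6085079/4800 s.

6085079/4800 seconds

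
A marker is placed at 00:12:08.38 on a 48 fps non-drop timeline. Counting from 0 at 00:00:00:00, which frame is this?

Total seconds to the label: (0 × 3600 + 12 × 60 + 8) = 728.
Frame index = 728 × 48 + 38 = 34982.

frame 34982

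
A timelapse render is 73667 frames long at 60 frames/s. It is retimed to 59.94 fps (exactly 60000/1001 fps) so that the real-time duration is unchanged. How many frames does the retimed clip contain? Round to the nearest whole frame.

73593 frames

Frames at target rate = 73667 × (60000/1001) / (60) = 6697000/91 ≈ 73593.407.
Nearest whole frame: 73593.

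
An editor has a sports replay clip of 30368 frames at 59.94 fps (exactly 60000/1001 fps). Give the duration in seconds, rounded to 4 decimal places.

506.6395 seconds

Running time = 30368 × 1001/60000 = 949949/1875 s ≈ 506.6395 s.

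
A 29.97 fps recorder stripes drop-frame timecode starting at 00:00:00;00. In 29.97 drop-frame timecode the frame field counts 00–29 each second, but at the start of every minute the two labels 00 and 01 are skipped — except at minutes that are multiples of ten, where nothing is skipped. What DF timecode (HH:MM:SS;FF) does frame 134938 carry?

Ten DF minutes hold 17982 frames, so frame 134938 lies in block 7 (frames 125874–143855) with 9064 frames into that block.
The block's first minute is 1800 frames and the rest 1798 each; 9064 frames reaches minute 5, so 7 × 18 + 5 × 2 = 136 labels have been skipped so far.
Adding those back, label number 134938 + 136 = 135074 at 30 labels/s is 4502 s + 14 f = 1 h 15 min 2 s frame 14, i.e. 01:15:02;14.

01:15:02;14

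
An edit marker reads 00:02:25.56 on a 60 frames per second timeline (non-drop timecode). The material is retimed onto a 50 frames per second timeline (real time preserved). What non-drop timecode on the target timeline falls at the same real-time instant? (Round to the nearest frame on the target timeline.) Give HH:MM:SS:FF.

Source frame index: (0×3600 + 2×60 + 25) × 60 + 56 = 8756.
Real time: 8756 / (60) = 2189/15 s.
Target frame: (2189/15) × (50) = 21890/3 ≈ 7296.667 → 7297.
At 50 labels/s: frame 7297 → 00:02:25:47.

00:02:25:47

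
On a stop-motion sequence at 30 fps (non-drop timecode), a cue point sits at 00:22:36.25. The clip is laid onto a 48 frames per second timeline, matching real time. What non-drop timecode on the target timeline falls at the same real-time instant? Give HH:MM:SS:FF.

Source frame index: (0×3600 + 22×60 + 36) × 30 + 25 = 40705.
Real time: 40705 / (30) = 8141/6 s.
Target frame: (8141/6) × (48) = 65128.
At 48 labels/s: frame 65128 → 00:22:36:40.

00:22:36:40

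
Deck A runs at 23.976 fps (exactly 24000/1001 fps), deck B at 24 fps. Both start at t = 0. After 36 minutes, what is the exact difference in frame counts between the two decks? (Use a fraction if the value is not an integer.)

51840/1001 frames

36 min = 2160 s.
A emits 24000/1001 × 2160 = 51840000/1001 frames; B emits 24 × 2160 = 51840.
Difference = 51840/1001 frames (≈ 51.7882); B is ahead of A.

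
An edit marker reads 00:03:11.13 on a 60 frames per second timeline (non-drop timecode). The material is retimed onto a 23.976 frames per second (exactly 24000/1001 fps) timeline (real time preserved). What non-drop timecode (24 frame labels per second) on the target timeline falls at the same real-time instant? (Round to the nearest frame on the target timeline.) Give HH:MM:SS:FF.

00:03:11:01

Source frame index: (0×3600 + 3×60 + 11) × 60 + 13 = 11473.
Real time: 11473 / (60) = 11473/60 s.
Target frame: (11473/60) × (24000/1001) = 59600/13 ≈ 4584.615 → 4585.
At 24 labels/s: frame 4585 → 00:03:11:01.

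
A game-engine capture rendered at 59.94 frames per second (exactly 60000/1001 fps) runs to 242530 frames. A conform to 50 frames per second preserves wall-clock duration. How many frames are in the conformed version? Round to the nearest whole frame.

Frames at target rate = 242530 × (50) / (60000/1001) = 24277253/120 ≈ 202310.442.
Nearest whole frame: 202310.

202310 frames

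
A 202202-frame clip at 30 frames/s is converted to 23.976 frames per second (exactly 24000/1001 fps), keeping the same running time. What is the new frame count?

161600 frames

Target frames = source frames × (target rate / source rate) = 202202 × (24000/1001)/(30) = 202202 × 800/1001 = 161600.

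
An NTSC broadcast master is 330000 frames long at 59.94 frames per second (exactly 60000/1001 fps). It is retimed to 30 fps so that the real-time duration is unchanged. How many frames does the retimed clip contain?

Target frames = source frames × (target rate / source rate) = 330000 × (30)/(60000/1001) = 330000 × 1001/2000 = 165165.

165165 frames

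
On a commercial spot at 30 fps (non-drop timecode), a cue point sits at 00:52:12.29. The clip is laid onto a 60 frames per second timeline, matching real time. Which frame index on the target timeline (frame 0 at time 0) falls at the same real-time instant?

Source frame index: (0×3600 + 52×60 + 12) × 30 + 29 = 93989.
Real time: 93989 / (30) = 93989/30 s.
Target frame: (93989/30) × (60) = 187978.

frame 187978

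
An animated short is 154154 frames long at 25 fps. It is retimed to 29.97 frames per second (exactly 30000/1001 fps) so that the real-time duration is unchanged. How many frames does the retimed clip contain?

184800 frames

Target frames = source frames × (target rate / source rate) = 154154 × (30000/1001)/(25) = 154154 × 1200/1001 = 184800.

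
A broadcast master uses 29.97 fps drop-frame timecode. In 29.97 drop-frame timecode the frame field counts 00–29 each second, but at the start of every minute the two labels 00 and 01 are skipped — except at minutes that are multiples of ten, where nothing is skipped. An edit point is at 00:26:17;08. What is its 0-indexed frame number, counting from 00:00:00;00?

47270

As if non-drop at 30 labels/s: (0 × 3600 + 26 × 60 + 17) × 30 + 8 = 47318.
Minute boundaries passed: 26; those not divisible by 10: 26 − 2 = 24; dropped labels = 2 × 24 = 48.
Actual frame index = 47318 − 48 = 47270.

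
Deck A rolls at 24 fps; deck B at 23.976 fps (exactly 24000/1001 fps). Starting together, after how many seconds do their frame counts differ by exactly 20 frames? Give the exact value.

The gap grows by |24000/1001 − 24| = 24/1001 frames per second.
Time for a 20-frame gap: 20 ÷ (24/1001) = 5005/6 s.

5005/6 seconds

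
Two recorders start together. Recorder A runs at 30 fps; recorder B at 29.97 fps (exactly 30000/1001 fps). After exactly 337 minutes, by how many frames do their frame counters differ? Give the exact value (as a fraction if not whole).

606600/1001 frames

337 min = 20220 s.
A emits 30 × 20220 = 606600 frames; B emits 30000/1001 × 20220 = 606600000/1001.
Difference = 606600/1001 frames (≈ 605.9940); B is behind A.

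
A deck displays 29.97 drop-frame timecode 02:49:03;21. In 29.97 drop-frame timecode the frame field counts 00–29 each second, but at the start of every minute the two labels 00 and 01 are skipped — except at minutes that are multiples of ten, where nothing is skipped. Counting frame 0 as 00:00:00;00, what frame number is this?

304005

Complete 10-minute blocks: 16, each 17982 frames → 287712.
Remaining 9 whole minutes in the current block: 1800 + 8 × 1798 = 16184 frames.
Within the current minute: 3 × 30 + 21 − 2 = 109 (labels ;00/;01 skipped at this minute). Total = 287712 + 16184 + 109 = 304005.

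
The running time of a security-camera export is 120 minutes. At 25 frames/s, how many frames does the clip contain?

180000 frames

120 min = 7200 s.
Frames = 7200 × 25 = 180000.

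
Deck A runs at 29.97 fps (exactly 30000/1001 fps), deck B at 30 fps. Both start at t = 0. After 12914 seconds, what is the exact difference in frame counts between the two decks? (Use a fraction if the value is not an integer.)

35220/91 frames

A emits 30000/1001 × 12914 = 35220000/91 frames; B emits 30 × 12914 = 387420.
Difference = 35220/91 frames (≈ 387.0330); B is ahead of A.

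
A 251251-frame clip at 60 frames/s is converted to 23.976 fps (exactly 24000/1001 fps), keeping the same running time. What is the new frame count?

Target frames = source frames × (target rate / source rate) = 251251 × (24000/1001)/(60) = 251251 × 400/1001 = 100400.

100400 frames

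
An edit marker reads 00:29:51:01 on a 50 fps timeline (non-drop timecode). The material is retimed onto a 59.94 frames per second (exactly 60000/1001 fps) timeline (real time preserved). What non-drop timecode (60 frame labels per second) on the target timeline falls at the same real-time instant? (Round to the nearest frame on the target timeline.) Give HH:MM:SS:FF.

Source frame index: (0×3600 + 29×60 + 51) × 50 + 1 = 89551.
Real time: 89551 / (50) = 89551/50 s.
Target frame: (89551/50) × (60000/1001) = 1395600/13 ≈ 107353.846 → 107354.
At 60 labels/s: frame 107354 → 00:29:49:14.

00:29:49:14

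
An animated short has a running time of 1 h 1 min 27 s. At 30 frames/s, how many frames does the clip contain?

110610 frames

1 h 1 min 27 s = 3687 s.
Frames = 3687 × 30 = 110610.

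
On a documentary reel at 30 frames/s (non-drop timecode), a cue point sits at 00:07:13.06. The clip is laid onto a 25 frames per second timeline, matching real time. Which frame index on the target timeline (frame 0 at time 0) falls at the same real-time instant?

frame 10830

Source frame index: (0×3600 + 7×60 + 13) × 30 + 6 = 12996.
Real time: 12996 / (30) = 2166/5 s.
Target frame: (2166/5) × (25) = 10830.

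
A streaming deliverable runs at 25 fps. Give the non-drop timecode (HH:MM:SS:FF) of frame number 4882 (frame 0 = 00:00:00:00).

00:03:15:07

4882 ÷ 25 = 195 full seconds, remainder 7 frames.
195 s = 0 h 3 min 15 s.
Timecode: 00:03:15:07.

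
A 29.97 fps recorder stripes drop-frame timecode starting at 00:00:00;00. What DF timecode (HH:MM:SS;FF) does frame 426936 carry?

03:57:25;14

Ten DF minutes hold 17982 frames, so frame 426936 lies in block 23 (frames 413586–431567) with 13350 frames into that block.
The block's first minute is 1800 frames and the rest 1798 each; 13350 frames reaches minute 7, so 23 × 18 + 7 × 2 = 428 labels have been skipped so far.
Adding those back, label number 426936 + 428 = 427364 at 30 labels/s is 14245 s + 14 f = 3 h 57 min 25 s frame 14, i.e. 03:57:25;14.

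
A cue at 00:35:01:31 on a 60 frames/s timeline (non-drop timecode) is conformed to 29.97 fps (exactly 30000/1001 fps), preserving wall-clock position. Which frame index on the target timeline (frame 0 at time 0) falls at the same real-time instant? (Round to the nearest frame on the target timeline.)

frame 62983

Source frame index: (0×3600 + 35×60 + 1) × 60 + 31 = 126091.
Real time: 126091 / (60) = 126091/60 s.
Target frame: (126091/60) × (30000/1001) = 9006500/143 ≈ 62982.517 → 62983.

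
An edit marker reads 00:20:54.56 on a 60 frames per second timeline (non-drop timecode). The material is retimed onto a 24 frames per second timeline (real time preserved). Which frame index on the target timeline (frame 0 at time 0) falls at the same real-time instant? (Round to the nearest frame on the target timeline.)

frame 30118

Source frame index: (0×3600 + 20×60 + 54) × 60 + 56 = 75296.
Real time: 75296 / (60) = 18824/15 s.
Target frame: (18824/15) × (24) = 150592/5 ≈ 30118.400 → 30118.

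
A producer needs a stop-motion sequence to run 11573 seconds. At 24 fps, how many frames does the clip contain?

Frames = 11573 × 24 = 277752.

277752 frames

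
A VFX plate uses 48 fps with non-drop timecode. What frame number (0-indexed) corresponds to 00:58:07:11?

Total seconds to the label: (0 × 3600 + 58 × 60 + 7) = 3487.
Frame index = 3487 × 48 + 11 = 167387.

frame 167387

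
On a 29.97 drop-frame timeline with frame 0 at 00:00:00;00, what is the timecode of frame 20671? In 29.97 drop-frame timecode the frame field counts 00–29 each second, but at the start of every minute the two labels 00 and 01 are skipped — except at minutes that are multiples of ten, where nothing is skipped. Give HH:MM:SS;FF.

00:11:29;21

Ten DF minutes hold 17982 frames, so frame 20671 lies in block 1 (frames 17982–35963) with 2689 frames into that block.
The block's first minute is 1800 frames and the rest 1798 each; 2689 frames reaches minute 1, so 1 × 18 + 1 × 2 = 20 labels have been skipped so far.
Adding those back, label number 20671 + 20 = 20691 at 30 labels/s is 689 s + 21 f = 0 h 11 min 29 s frame 21, i.e. 00:11:29;21.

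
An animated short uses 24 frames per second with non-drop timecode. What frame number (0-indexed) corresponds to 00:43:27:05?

Total seconds to the label: (0 × 3600 + 43 × 60 + 27) = 2607.
Frame index = 2607 × 24 + 5 = 62573.

62573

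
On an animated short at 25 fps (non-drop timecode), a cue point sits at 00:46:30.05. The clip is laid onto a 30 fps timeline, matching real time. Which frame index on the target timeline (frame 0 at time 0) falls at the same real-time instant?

Source frame index: (0×3600 + 46×60 + 30) × 25 + 5 = 69755.
Real time: 69755 / (25) = 13951/5 s.
Target frame: (13951/5) × (30) = 83706.

frame 83706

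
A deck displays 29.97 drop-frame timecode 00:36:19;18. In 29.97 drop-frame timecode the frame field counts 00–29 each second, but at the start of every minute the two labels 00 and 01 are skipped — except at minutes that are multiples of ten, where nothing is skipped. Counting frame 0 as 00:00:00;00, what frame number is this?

As if non-drop at 30 labels/s: (0 × 3600 + 36 × 60 + 19) × 30 + 18 = 65388.
Minute boundaries passed: 36; those not divisible by 10: 36 − 3 = 33; dropped labels = 2 × 33 = 66.
Actual frame index = 65388 − 66 = 65322.

65322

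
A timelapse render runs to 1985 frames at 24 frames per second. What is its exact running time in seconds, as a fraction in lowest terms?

Running time = 1985 ÷ (24) = 1985 × 1/24 = 1985/24 s.

1985/24 seconds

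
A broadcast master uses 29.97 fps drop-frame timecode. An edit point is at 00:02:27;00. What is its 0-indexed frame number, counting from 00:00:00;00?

Complete 10-minute blocks: 0, each 17982 frames → 0.
Remaining 2 whole minutes in the current block: 1800 + 1 × 1798 = 3598 frames.
Within the current minute: 27 × 30 + 0 − 2 = 808 (labels ;00/;01 skipped at this minute). Total = 0 + 3598 + 808 = 4406.

4406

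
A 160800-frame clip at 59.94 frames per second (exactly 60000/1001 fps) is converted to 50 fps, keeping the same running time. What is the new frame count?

134134 frames

Target frames = source frames × (target rate / source rate) = 160800 × (50)/(60000/1001) = 160800 × 1001/1200 = 134134.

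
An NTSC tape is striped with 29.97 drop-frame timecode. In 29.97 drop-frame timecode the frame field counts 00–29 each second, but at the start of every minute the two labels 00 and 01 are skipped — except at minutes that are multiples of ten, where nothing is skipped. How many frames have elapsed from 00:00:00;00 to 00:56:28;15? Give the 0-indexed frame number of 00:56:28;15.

101553

As if non-drop at 30 labels/s: (0 × 3600 + 56 × 60 + 28) × 30 + 15 = 101655.
Minute boundaries passed: 56; those not divisible by 10: 56 − 5 = 51; dropped labels = 2 × 51 = 102.
Actual frame index = 101655 − 102 = 101553.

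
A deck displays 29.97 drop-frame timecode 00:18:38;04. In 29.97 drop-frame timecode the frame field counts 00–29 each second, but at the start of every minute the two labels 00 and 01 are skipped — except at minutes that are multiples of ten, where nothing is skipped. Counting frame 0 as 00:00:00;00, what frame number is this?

Complete 10-minute blocks: 1, each 17982 frames → 17982.
Remaining 8 whole minutes in the current block: 1800 + 7 × 1798 = 14386 frames.
Within the current minute: 38 × 30 + 4 − 2 = 1142 (labels ;00/;01 skipped at this minute). Total = 17982 + 14386 + 1142 = 33510.

33510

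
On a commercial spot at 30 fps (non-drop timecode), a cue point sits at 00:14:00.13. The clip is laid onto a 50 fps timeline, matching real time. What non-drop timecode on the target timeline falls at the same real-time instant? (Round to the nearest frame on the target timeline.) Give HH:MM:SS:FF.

Source frame index: (0×3600 + 14×60 + 0) × 30 + 13 = 25213.
Real time: 25213 / (30) = 25213/30 s.
Target frame: (25213/30) × (50) = 126065/3 ≈ 42021.667 → 42022.
At 50 labels/s: frame 42022 → 00:14:00:22.

00:14:00:22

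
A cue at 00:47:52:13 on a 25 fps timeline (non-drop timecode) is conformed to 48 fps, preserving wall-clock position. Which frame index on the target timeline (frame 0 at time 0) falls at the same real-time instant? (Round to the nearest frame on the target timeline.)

Source frame index: (0×3600 + 47×60 + 52) × 25 + 13 = 71813.
Real time: 71813 / (25) = 71813/25 s.
Target frame: (71813/25) × (48) = 3447024/25 ≈ 137880.960 → 137881.

frame 137881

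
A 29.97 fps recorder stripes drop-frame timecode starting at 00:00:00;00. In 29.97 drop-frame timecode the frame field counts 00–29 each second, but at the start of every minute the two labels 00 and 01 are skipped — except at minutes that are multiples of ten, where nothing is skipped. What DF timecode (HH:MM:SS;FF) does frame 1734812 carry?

16:04:44;28

Each 10-minute DF block holds 10 × 60 × 30 − 9 × 2 = 17982 frames. 1734812 ÷ 17982 → 96 full blocks, remainder 8540.
Within the partial block the first minute is 1800 frames and each further minute 1798, so 4 further minute boundaries passed. Total skipped labels = 18 × 96 + 2 × 4 = 1736.
Non-drop label index = 1734812 + 1736 = 1736548; at 30 labels/s that is 16:04:44:28, i.e. DF 16:04:44;28.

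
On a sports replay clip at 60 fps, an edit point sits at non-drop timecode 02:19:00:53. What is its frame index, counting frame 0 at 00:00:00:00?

500453

Total seconds to the label: (2 × 3600 + 19 × 60 + 0) = 8340.
Frame index = 8340 × 60 + 53 = 500453.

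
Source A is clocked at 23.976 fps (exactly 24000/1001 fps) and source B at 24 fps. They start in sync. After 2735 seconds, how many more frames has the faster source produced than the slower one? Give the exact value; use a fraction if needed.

65640/1001 frames

A emits 24000/1001 × 2735 = 65640000/1001 frames; B emits 24 × 2735 = 65640.
Difference = 65640/1001 frames (≈ 65.5744); B is ahead of A.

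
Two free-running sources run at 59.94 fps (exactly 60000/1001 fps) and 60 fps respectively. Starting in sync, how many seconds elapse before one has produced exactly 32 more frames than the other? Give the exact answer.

8008/15 seconds

The gap grows by |60 − 60000/1001| = 60/1001 frames per second.
Time for a 32-frame gap: 32 ÷ (60/1001) = 8008/15 s.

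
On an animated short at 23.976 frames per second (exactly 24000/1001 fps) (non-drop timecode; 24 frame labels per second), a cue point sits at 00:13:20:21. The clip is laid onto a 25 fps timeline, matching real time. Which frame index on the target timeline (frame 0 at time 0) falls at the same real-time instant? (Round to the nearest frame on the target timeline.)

frame 20042

Source frame index: (0×3600 + 13×60 + 20) × 24 + 21 = 19221.
Real time: 19221 / (24000/1001) = 6413407/8000 s.
Target frame: (6413407/8000) × (25) = 6413407/320 ≈ 20041.897 → 20042.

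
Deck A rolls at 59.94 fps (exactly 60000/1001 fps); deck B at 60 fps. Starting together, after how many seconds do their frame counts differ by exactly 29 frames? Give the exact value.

29029/60 seconds

The gap grows by |60 − 60000/1001| = 60/1001 frames per second.
Time for a 29-frame gap: 29 ÷ (60/1001) = 29029/60 s.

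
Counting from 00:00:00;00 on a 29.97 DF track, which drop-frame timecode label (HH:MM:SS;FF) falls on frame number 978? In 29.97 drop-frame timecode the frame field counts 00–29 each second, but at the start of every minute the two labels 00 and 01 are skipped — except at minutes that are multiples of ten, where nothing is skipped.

Each 10-minute DF block holds 10 × 60 × 30 − 9 × 2 = 17982 frames. 978 ÷ 17982 → 0 full blocks, remainder 978.
Within the partial block the first minute is 1800 frames and each further minute 1798, so 0 further minute boundaries passed. Total skipped labels = 18 × 0 + 2 × 0 = 0.
Non-drop label index = 978 + 0 = 978; at 30 labels/s that is 00:00:32:18, i.e. DF 00:00:32;18.

00:00:32;18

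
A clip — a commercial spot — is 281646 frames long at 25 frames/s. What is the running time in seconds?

Running time = 281646 / (25) = 11265.84 s.

11265.84 seconds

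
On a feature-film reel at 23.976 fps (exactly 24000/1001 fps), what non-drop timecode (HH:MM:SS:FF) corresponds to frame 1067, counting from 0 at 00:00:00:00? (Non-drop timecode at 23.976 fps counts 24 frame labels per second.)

1067 ÷ 24 = 44 full seconds, remainder 11 frames.
44 s = 0 h 0 min 44 s.
Timecode: 00:00:44:11.

00:00:44:11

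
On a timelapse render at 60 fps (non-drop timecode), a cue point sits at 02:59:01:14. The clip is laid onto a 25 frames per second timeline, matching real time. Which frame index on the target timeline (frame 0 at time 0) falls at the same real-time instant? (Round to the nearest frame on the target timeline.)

Source frame index: (2×3600 + 59×60 + 1) × 60 + 14 = 644474.
Real time: 644474 / (60) = 322237/30 s.
Target frame: (322237/30) × (25) = 1611185/6 ≈ 268530.833 → 268531.

frame 268531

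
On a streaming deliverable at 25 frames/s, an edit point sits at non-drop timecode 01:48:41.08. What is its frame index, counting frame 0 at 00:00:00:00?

Total seconds to the label: (1 × 3600 + 48 × 60 + 41) = 6521.
Frame index = 6521 × 25 + 8 = 163033.

163033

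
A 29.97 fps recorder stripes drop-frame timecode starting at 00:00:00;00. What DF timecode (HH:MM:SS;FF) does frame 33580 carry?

Each 10-minute DF block holds 10 × 60 × 30 − 9 × 2 = 17982 frames. 33580 ÷ 17982 → 1 full block, remainder 15598.
Within the partial block the first minute is 1800 frames and each further minute 1798, so 8 further minute boundaries passed. Total skipped labels = 18 × 1 + 2 × 8 = 34.
Non-drop label index = 33580 + 34 = 33614; at 30 labels/s that is 00:18:40:14, i.e. DF 00:18:40;14.

00:18:40;14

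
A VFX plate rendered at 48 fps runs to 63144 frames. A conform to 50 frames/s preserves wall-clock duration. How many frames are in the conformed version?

65775 frames

Target frames = source frames × (target rate / source rate) = 63144 × (50)/(48) = 63144 × 25/24 = 65775.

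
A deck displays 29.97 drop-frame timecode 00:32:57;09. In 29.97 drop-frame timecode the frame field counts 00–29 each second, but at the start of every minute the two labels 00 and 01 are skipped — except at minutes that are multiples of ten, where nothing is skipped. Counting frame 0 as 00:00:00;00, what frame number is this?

59261

Complete 10-minute blocks: 3, each 17982 frames → 53946.
Remaining 2 whole minutes in the current block: 1800 + 1 × 1798 = 3598 frames.
Within the current minute: 57 × 30 + 9 − 2 = 1717 (labels ;00/;01 skipped at this minute). Total = 53946 + 3598 + 1717 = 59261.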